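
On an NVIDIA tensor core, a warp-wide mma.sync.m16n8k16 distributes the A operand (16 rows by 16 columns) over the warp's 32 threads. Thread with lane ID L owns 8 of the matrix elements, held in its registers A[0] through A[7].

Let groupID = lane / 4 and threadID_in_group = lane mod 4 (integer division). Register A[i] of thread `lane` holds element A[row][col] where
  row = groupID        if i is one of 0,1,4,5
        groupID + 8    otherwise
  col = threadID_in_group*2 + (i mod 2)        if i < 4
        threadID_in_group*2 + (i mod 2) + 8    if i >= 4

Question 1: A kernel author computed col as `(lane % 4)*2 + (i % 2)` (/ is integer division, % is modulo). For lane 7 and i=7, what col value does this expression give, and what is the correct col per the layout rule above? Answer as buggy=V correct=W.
buggy=7 correct=15

`(lane % 4)*2 + (i % 2)`[7,7]->7
lane 7->7/4=1, 7 mod 4=3
i=7  r:1+8->9  c:2·3+1+8->15
col: 7 vs 15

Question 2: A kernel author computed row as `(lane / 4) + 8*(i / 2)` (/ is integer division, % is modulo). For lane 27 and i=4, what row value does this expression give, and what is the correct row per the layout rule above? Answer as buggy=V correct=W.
buggy=22 correct=6

`(lane / 4) + 8*(i / 2)`[27,4]⇒22
lane 27⇒27/4=6, 27 mod 4=3
i=4  r:6+0⇒6  c:2·3+0+8⇒14
row: 22 vs 6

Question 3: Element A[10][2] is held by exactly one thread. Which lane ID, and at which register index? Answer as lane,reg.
r=10->g=2,rb=1  c=2->cb=0,t=1,b0=0
L=2*4+1=9  i=0*4+1*2+0=2

9,2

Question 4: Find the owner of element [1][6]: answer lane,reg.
r=1→G=1,rhi=0  c=6→chi=0,T=3,p=0
L=1*4+3=7  i=0*4+0*2+0=0

7,0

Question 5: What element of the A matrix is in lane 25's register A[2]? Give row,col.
L=25->g=25>>2=6, t=25&3=1
[2]->row 6+8=14  col 1·2+0+0=2

14,2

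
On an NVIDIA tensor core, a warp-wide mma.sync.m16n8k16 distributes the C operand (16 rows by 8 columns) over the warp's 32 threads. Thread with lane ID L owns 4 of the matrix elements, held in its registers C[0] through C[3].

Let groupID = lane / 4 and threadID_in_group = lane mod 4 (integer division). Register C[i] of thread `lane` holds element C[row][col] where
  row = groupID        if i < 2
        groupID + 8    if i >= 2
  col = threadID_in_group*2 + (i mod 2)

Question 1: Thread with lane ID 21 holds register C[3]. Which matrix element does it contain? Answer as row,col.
L=21->gid=21>>2=5, tid=21&3=1
[3]->row 5+8=13  col 1·2+1=3

13,3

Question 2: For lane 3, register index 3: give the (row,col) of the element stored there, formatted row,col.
3: gr=0,th=3
[3] (0+8,3*2+1) = (8,7)

8,7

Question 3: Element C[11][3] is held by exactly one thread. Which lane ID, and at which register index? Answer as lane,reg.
r: 11->gid=3,r8=1  c: 3->tid=1,i&1=1
L=3*4+1=13  i=1*2+1=3

13,3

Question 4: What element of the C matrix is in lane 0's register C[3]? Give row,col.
8,1

lane 0⇒0/4=0, 0 mod 4=0
i=3  r:0+8⇒8  c:2·0+1⇒1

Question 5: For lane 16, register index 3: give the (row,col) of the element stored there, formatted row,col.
12,1

lane 16->16/4=4, 16 mod 4=0
i=3  r:4+8->12  c:2·0+1->1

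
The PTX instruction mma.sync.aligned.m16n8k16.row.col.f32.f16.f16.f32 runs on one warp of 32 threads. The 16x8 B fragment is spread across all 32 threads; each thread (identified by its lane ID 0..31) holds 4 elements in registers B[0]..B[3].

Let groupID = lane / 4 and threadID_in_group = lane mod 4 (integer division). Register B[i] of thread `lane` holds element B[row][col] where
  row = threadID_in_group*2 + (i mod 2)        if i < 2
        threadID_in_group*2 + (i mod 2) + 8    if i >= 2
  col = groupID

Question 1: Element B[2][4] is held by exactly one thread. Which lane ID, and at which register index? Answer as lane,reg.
17,0

c: 4->gid=4  r: 2->r8=0,tid=1,i&1=0
L=4*4+1=17  i=0*2+0=0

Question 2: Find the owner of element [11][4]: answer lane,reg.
17,3

c=4⇒gr=4  r=11⇒Rb=1,th=1,odd=1
L=4*4+1=17  i=1*2+1=3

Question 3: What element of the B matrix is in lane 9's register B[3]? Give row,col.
lane 9: G=2 (9/4), T=1 (9%4)
i=3: r=1*2+1+8=11, c=G=2

11,2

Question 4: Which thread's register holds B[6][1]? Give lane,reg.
c=1⇒gr=1  r=6⇒Rb=0,th=3,odd=0
L=1*4+3=7  i=0*2+0=0

7,0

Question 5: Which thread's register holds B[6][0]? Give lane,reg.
c: 0->gid=0  r: 6->r8=0,tid=3,i&1=0
L=0*4+3=3  i=0*2+0=0

3,0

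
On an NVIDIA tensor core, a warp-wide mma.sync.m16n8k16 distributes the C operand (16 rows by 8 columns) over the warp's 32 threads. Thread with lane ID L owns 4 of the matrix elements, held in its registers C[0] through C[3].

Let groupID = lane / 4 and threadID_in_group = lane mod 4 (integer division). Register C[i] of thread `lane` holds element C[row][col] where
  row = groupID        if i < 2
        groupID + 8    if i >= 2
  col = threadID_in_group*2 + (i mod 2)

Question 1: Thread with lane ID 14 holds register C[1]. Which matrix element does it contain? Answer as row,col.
lane 14: g=3 (14/4), t=2 (14%4)
i=1: r=3+0=3, c=2*2+1=5

3,5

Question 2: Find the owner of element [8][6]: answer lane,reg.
r=8->g=0,rb=1  c=6->t=3,b0=0
L=0*4+3=3  i=1*2+0=2

3,2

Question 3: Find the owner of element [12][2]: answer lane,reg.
17,2

r:12=>grp=4,rB=1  c:2=>tig=1,lo=0
L=4*4+1=17  i=1*2+0=2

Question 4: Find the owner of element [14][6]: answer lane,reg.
r:14=>grp=6,rB=1  c:6=>tig=3,lo=0
L=6*4+3=27  i=1*2+0=2

27,2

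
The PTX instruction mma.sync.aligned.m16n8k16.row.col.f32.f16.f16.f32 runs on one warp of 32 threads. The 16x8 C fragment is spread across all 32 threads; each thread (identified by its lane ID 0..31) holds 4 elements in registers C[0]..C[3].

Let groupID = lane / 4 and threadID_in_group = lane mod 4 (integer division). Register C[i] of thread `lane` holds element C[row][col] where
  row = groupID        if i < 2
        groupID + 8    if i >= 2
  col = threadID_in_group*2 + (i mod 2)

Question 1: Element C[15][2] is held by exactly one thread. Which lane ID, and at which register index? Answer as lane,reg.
29,2

r=15->g=7,rb=1  c=2->t=1,b0=0
L=7*4+1=29  i=1*2+0=2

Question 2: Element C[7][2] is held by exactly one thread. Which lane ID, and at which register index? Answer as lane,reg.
r:7=>grp=7,rB=0  c:2=>tig=1,lo=0
L=7*4+1=29  i=0*2+0=0

29,0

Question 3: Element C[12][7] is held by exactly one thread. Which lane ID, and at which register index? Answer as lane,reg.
19,3

r=12->g=4,rb=1  c=7->t=3,b0=1
L=4*4+3=19  i=1*2+1=3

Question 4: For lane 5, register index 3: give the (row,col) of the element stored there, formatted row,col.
9,3

lane 5→5/4=1, 5 mod 4=1
i=3  r:1+8→9  c:2·1+1→3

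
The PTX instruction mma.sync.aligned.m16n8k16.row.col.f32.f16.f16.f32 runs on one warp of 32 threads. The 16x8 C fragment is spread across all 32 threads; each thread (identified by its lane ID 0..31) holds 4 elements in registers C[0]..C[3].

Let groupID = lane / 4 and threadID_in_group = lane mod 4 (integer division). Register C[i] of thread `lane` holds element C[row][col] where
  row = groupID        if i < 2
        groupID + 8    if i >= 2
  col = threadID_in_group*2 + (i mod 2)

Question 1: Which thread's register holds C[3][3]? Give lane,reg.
r=3⇒gr=3,Rb=0  c=3⇒th=1,odd=1
L=3*4+1=13  i=0*2+1=1

13,1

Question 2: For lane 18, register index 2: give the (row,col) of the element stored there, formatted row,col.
12,4

L=18->g=18>>2=4, t=18&3=2
[2]->row 4+8=12  col 2·2+0=4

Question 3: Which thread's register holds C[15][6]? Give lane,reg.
r:15=>grp=7,rB=1  c:6=>tig=3,lo=0
L=7*4+3=31  i=1*2+0=2

31,2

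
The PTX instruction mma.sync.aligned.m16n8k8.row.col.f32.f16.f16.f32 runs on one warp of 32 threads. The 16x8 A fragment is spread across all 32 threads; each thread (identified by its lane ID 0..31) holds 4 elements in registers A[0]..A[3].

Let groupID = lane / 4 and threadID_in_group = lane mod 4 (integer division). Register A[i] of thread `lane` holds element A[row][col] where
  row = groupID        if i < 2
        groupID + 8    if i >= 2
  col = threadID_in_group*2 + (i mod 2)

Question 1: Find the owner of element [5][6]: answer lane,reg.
r=5⇒gr=5,Rb=0  c=6⇒th=3,odd=0
L=5*4+3=23  i=0*2+0=0

23,0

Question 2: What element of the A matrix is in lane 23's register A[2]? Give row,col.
13,6

lane 23: gid=5 (23/4), tid=3 (23%4)
i=2: r=5+8=13, c=3*2+0=6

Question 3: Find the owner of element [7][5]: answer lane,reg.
r:7=>grp=7,rB=0  c:5=>tig=2,lo=1
L=7*4+2=30  i=0*2+1=1

30,1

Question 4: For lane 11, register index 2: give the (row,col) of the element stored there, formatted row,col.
11: grp=2,tig=3
[2] (2+8,3*2+0) = (10,6)

10,6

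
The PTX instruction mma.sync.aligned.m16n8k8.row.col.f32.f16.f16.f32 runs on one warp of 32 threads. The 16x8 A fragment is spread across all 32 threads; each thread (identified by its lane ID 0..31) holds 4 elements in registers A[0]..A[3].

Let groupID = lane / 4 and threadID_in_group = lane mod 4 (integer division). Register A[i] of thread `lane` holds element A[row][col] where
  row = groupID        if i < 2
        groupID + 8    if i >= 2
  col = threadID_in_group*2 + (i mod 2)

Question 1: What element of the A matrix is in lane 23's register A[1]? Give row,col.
5,7

lane 23->23/4=5, 23 mod 4=3
i=1  r:5+0->5  c:2·3+1->7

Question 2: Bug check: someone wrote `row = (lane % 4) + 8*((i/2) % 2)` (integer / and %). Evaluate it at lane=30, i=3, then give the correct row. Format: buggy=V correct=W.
buggy=10 correct=15

`(lane % 4) + 8*((i/2) % 2)`[30,3]⇒10
L=30⇒gr=30>>2=7, th=30&3=2
[3]⇒row 7+8=15  col 2·2+1=5
row: 10 vs 15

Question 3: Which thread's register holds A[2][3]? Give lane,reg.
9,1

r=2→G=2,rhi=0  c=3→T=1,p=1
L=2*4+1=9  i=0*2+1=1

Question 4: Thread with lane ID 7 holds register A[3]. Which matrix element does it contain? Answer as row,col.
L=7⇒gr=7>>2=1, th=7&3=3
[3]⇒row 1+8=9  col 3·2+1=7

9,7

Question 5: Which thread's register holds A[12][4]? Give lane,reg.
18,2

r=12->g=4,rb=1  c=4->t=2,b0=0
L=4*4+2=18  i=1*2+0=2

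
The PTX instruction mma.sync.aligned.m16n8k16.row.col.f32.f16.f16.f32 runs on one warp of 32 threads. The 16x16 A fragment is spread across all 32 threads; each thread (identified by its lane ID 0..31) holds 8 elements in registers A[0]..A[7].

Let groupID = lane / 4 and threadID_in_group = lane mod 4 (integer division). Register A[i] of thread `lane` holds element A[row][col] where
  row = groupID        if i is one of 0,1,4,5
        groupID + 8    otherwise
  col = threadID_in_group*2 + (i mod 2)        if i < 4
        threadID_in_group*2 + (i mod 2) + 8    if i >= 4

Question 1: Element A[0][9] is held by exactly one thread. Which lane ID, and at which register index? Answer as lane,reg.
r:0=>grp=0,rB=0  c:9=>cB=1,tig=0,lo=1
L=0*4+0=0  i=1*4+0*2+1=5

0,5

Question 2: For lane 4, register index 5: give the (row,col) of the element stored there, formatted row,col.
lane 4->4/4=1, 4 mod 4=0
i=5  r:1+0->1  c:2·0+1+8->9

1,9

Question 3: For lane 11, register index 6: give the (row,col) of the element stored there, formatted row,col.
11: gr=2,th=3
[6] (2+8,3*2+0+8) = (10,14)

10,14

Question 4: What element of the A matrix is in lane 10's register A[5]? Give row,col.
lane 10: gr=2 (10/4), th=2 (10%4)
i=5: r=2+0=2, c=2*2+1+8=13

2,13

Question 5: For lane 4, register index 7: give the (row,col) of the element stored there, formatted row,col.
4: gid=1,tid=0
[7] (1+8,0*2+1+8) = (9,9)

9,9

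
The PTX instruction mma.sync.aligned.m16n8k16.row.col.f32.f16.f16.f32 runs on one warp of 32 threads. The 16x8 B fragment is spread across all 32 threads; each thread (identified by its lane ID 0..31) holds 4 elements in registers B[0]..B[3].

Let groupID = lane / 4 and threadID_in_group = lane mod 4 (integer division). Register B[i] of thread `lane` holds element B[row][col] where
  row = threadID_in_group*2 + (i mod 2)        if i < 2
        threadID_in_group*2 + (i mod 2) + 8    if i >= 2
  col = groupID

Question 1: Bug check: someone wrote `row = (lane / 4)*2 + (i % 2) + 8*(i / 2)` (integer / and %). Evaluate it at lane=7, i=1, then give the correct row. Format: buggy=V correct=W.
`(lane / 4)*2 + (i % 2) + 8*(i / 2)`[7,1]=>3
L=7=>grp=7>>2=1, tig=7&3=3
[1]=>row 3·2+1+0=7  col grp=1
row: 3 vs 7

buggy=3 correct=7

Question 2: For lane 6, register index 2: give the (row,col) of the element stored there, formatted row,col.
12,1

lane 6: gr=1 (6/4), th=2 (6%4)
i=2: r=2*2+0+8=12, c=gr=1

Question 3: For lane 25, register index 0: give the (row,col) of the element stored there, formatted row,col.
lane 25: grp=6 (25/4), tig=1 (25%4)
i=0: r=1*2+0+0=2, c=grp=6

2,6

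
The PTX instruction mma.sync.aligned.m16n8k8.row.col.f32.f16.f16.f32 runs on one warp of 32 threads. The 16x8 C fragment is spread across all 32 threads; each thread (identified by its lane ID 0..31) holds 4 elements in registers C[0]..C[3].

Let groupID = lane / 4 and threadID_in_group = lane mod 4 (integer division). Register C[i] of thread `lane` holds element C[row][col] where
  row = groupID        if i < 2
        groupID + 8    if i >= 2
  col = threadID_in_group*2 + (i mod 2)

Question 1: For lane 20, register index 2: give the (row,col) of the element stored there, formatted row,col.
L=20=>grp=20>>2=5, tig=20&3=0
[2]=>row 5+8=13  col 0·2+0=0

13,0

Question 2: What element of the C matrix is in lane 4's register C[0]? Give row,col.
1,0

4: gid=1,tid=0
[0] (1+0,0*2+0) = (1,0)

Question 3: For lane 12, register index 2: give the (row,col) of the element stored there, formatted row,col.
11,0

12: g=3,t=0
[2] (3+8,0*2+0) = (11,0)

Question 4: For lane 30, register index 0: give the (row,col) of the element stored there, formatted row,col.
lane 30=>30/4=7, 30 mod 4=2
i=0  r:7+0=>7  c:2·2+0=>4

7,4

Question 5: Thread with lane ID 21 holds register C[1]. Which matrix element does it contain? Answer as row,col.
L=21→G=21>>2=5, T=21&3=1
[1]→row 5+0=5  col 1·2+1=3

5,3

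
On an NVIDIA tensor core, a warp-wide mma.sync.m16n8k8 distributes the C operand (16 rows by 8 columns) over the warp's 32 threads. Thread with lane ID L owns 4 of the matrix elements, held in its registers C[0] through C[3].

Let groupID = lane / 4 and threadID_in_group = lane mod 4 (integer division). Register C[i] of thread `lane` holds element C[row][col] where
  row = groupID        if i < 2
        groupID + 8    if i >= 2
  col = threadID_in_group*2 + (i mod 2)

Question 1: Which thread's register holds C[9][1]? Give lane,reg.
4,3

r=9⇒gr=1,Rb=1  c=1⇒th=0,odd=1
L=1*4+0=4  i=1*2+1=3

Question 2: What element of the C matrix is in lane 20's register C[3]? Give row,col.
13,1

lane 20->20/4=5, 20 mod 4=0
i=3  r:5+8->13  c:2·0+1->1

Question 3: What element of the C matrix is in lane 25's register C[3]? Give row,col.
14,3

lane 25->25/4=6, 25 mod 4=1
i=3  r:6+8->14  c:2·1+1->3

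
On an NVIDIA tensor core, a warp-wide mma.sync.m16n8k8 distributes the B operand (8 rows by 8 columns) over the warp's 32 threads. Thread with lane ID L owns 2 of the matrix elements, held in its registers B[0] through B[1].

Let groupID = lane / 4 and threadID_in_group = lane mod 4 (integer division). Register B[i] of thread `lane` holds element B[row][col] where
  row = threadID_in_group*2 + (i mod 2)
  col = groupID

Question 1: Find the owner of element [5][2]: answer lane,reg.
c=2->g=2  r=5->t=2,b0=1
L=2*4+2=10  i=1=1

10,1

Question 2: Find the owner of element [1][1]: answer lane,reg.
4,1

c:1=>grp=1  r:1=>tig=0,lo=1
L=1*4+0=4  i=1=1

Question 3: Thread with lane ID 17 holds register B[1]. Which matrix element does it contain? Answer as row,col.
3,4

lane 17→17/4=4, 17 mod 4=1
i=1  r:2·1+1→3  c:4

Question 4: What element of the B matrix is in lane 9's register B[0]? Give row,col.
9: grp=2,tig=1
[0] (1*2+0,2) = (2,2)

2,2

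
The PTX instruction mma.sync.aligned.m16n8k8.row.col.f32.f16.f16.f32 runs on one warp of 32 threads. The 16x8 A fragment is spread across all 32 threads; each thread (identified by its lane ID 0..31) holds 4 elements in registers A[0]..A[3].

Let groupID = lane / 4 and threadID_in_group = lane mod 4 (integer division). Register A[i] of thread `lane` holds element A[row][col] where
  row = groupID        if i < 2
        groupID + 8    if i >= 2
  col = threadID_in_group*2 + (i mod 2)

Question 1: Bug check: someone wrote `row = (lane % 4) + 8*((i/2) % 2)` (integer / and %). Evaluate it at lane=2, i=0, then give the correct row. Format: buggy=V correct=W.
buggy=2 correct=0

`(lane % 4) + 8*((i/2) % 2)`[2,0]→2
lane 2→2/4=0, 2 mod 4=2
i=0  r:0+0→0  c:2·2+0→4
row: 2 vs 0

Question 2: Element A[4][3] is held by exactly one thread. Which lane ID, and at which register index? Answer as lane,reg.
17,1

r: 4->gid=4,r8=0  c: 3->tid=1,i&1=1
L=4*4+1=17  i=0*2+1=1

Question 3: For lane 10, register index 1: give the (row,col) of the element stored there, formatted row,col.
2,5

lane 10->10/4=2, 10 mod 4=2
i=1  r:2+0->2  c:2·2+1->5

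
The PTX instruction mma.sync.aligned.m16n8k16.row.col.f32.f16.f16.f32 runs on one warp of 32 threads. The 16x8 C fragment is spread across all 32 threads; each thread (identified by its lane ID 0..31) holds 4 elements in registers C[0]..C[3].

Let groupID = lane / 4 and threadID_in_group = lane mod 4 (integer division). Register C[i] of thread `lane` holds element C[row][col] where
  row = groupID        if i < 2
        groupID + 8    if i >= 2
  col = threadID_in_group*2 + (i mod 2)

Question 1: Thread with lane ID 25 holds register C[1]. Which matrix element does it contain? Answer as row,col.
6,3

L=25->gid=25>>2=6, tid=25&3=1
[1]->row 6+0=6  col 1·2+1=3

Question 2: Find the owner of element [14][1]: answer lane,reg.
r: 14->gid=6,r8=1  c: 1->tid=0,i&1=1
L=6*4+0=24  i=1*2+1=3

24,3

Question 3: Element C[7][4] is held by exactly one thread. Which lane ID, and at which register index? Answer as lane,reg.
r=7->g=7,rb=0  c=4->t=2,b0=0
L=7*4+2=30  i=0*2+0=0

30,0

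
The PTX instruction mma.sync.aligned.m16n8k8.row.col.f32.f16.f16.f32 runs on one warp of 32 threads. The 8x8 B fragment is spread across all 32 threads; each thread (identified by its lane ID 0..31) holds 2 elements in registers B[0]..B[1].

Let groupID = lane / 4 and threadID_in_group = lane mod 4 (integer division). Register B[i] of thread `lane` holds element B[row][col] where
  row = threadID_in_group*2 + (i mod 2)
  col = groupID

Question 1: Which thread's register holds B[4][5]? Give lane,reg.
22,0

c:5=>grp=5  r:4=>tig=2,lo=0
L=5*4+2=22  i=0=0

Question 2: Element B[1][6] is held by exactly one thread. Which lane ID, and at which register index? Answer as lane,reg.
c=6⇒gr=6  r=1⇒th=0,odd=1
L=6*4+0=24  i=1=1

24,1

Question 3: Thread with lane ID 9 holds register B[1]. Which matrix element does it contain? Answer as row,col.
9: gid=2,tid=1
[1] (1*2+1,2) = (3,2)

3,2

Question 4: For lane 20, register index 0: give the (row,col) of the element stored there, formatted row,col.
20: g=5,t=0
[0] (0*2+0,5) = (0,5)

0,5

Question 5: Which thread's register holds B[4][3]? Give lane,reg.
14,0

c:3=>grp=3  r:4=>tig=2,lo=0
L=3*4+2=14  i=0=0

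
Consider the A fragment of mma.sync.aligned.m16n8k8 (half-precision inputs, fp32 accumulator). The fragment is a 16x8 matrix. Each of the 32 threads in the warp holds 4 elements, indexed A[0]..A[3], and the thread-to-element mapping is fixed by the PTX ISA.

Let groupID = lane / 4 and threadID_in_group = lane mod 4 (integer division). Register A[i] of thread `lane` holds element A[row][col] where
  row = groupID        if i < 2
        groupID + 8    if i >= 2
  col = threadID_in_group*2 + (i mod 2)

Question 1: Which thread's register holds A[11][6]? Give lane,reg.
15,2

r: 11->gid=3,r8=1  c: 6->tid=3,i&1=0
L=3*4+3=15  i=1*2+0=2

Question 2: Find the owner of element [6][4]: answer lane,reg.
26,0

r=6→G=6,rhi=0  c=4→T=2,p=0
L=6*4+2=26  i=0*2+0=0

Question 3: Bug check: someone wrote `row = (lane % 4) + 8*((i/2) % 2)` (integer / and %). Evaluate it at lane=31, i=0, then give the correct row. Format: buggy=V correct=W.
buggy=3 correct=7

`(lane % 4) + 8*((i/2) % 2)`[31,0]->3
lane 31: gid=7 (31/4), tid=3 (31%4)
i=0: r=7+0=7, c=3*2+0=6
row: 3 vs 7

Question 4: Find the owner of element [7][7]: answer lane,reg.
r: 7->gid=7,r8=0  c: 7->tid=3,i&1=1
L=7*4+3=31  i=0*2+1=1

31,1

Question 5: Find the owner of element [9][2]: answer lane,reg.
5,2

r=9→G=1,rhi=1  c=2→T=1,p=0
L=1*4+1=5  i=1*2+0=2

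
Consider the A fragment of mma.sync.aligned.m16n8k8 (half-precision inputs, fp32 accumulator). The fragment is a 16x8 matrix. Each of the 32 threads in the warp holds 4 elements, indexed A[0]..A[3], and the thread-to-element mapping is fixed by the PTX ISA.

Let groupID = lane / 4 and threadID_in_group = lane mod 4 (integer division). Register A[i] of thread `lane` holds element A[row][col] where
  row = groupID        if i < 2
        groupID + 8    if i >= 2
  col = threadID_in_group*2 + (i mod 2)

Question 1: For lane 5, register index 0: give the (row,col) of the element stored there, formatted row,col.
1,2

L=5->g=5>>2=1, t=5&3=1
[0]->row 1+0=1  col 1·2+0=2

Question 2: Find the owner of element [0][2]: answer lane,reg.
1,0

r:0=>grp=0,rB=0  c:2=>tig=1,lo=0
L=0*4+1=1  i=0*2+0=0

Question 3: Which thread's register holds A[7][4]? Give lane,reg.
30,0

r=7→G=7,rhi=0  c=4→T=2,p=0
L=7*4+2=30  i=0*2+0=0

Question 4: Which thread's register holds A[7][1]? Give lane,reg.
28,1

r:7=>grp=7,rB=0  c:1=>tig=0,lo=1
L=7*4+0=28  i=0*2+1=1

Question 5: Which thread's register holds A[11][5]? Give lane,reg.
r=11⇒gr=3,Rb=1  c=5⇒th=2,odd=1
L=3*4+2=14  i=1*2+1=3

14,3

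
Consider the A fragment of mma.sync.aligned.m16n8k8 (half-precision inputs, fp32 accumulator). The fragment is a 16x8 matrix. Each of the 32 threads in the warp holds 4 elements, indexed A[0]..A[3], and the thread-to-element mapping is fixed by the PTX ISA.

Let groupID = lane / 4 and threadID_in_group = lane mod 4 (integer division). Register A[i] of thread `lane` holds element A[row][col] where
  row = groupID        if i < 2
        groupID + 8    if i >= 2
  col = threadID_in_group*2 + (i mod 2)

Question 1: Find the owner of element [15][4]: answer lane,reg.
30,2

r=15⇒gr=7,Rb=1  c=4⇒th=2,odd=0
L=7*4+2=30  i=1*2+0=2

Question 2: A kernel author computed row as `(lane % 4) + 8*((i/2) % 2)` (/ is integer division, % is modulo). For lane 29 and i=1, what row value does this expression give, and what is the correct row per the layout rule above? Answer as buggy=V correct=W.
buggy=1 correct=7

`(lane % 4) + 8*((i/2) % 2)`[29,1]->1
lane 29: g=7 (29/4), t=1 (29%4)
i=1: r=7+0=7, c=1*2+1=3
row: 1 vs 7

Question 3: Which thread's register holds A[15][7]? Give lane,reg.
r: 15->gid=7,r8=1  c: 7->tid=3,i&1=1
L=7*4+3=31  i=1*2+1=3

31,3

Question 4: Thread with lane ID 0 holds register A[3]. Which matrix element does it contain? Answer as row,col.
8,1

lane 0: G=0 (0/4), T=0 (0%4)
i=3: r=0+8=8, c=0*2+1=1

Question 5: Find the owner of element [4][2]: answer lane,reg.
r: 4->gid=4,r8=0  c: 2->tid=1,i&1=0
L=4*4+1=17  i=0*2+0=0

17,0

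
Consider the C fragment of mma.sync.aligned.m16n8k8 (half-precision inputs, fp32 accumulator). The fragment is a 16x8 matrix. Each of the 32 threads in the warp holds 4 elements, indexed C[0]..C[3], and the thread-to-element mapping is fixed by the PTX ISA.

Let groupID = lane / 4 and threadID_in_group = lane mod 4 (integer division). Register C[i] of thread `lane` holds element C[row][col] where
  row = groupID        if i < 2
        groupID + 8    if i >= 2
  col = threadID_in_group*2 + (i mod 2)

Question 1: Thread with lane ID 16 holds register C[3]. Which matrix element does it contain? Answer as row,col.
L=16→G=16>>2=4, T=16&3=0
[3]→row 4+8=12  col 0·2+1=1

12,1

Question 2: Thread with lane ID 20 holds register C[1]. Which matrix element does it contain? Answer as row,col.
5,1

L=20→G=20>>2=5, T=20&3=0
[1]→row 5+0=5  col 0·2+1=1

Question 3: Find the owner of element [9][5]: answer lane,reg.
r=9⇒gr=1,Rb=1  c=5⇒th=2,odd=1
L=1*4+2=6  i=1*2+1=3

6,3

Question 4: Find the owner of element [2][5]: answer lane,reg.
10,1

r=2->g=2,rb=0  c=5->t=2,b0=1
L=2*4+2=10  i=0*2+1=1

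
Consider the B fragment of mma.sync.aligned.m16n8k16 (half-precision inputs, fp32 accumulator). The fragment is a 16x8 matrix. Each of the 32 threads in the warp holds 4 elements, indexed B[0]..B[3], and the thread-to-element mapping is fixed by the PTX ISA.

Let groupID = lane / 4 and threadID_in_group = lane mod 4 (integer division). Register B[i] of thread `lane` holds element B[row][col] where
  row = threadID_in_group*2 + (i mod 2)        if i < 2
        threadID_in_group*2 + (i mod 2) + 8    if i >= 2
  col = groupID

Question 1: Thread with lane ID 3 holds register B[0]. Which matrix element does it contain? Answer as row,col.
lane 3=>3/4=0, 3 mod 4=3
i=0  r:2·3+0+0=>6  c:0

6,0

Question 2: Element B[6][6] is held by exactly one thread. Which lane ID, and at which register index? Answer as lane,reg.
c: 6->gid=6  r: 6->r8=0,tid=3,i&1=0
L=6*4+3=27  i=0*2+0=0

27,0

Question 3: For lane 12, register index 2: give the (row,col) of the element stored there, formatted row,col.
8,3

12: g=3,t=0
[2] (0*2+0+8,3) = (8,3)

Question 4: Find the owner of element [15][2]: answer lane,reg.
c:2=>grp=2  r:15=>rB=1,tig=3,lo=1
L=2*4+3=11  i=1*2+1=3

11,3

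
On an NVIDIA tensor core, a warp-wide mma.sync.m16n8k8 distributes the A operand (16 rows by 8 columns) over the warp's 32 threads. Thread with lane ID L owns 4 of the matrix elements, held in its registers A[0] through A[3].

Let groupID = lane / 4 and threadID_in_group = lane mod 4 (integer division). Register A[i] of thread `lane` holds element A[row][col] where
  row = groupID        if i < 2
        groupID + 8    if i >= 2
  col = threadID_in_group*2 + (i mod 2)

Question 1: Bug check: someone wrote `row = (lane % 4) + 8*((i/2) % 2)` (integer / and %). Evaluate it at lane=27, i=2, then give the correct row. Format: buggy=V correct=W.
`(lane % 4) + 8*((i/2) % 2)`[27,2]->11
lane 27->27/4=6, 27 mod 4=3
i=2  r:6+8->14  c:2·3+0->6
row: 11 vs 14

buggy=11 correct=14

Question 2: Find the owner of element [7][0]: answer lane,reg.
28,0

r: 7->gid=7,r8=0  c: 0->tid=0,i&1=0
L=7*4+0=28  i=0*2+0=0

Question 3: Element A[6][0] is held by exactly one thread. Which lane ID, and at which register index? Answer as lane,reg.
24,0

r=6⇒gr=6,Rb=0  c=0⇒th=0,odd=0
L=6*4+0=24  i=0*2+0=0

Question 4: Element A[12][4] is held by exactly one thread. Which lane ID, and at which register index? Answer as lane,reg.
18,2

r=12->g=4,rb=1  c=4->t=2,b0=0
L=4*4+2=18  i=1*2+0=2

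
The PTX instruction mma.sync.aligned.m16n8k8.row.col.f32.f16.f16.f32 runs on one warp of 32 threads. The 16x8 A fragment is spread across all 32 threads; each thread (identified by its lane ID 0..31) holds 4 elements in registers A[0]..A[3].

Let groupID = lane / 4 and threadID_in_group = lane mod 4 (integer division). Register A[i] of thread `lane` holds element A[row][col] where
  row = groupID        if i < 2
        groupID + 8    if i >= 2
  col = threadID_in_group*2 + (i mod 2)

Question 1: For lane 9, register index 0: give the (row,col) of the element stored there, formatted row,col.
9: gr=2,th=1
[0] (2+0,1*2+0) = (2,2)

2,2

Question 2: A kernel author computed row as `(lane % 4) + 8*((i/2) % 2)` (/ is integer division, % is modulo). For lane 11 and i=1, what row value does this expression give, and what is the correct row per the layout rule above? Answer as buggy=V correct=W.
buggy=3 correct=2

`(lane % 4) + 8*((i/2) % 2)`[11,1]⇒3
lane 11⇒11/4=2, 11 mod 4=3
i=1  r:2+0⇒2  c:2·3+1⇒7
row: 3 vs 2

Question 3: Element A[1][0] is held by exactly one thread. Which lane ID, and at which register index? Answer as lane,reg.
r:1=>grp=1,rB=0  c:0=>tig=0,lo=0
L=1*4+0=4  i=0*2+0=0

4,0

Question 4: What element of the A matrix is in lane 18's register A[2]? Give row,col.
18: gr=4,th=2
[2] (4+8,2*2+0) = (12,4)

12,4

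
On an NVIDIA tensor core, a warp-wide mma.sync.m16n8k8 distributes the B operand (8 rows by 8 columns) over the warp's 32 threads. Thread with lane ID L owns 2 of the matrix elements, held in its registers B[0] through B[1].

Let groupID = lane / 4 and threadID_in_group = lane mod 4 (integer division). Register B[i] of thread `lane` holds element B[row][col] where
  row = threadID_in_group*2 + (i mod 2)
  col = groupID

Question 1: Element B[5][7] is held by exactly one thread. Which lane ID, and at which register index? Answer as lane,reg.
30,1

c=7→G=7  r=5→T=2,p=1
L=7*4+2=30  i=1=1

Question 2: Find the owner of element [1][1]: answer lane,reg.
c: 1->gid=1  r: 1->tid=0,i&1=1
L=1*4+0=4  i=1=1

4,1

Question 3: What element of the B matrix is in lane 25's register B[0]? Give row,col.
2,6

lane 25=>25/4=6, 25 mod 4=1
i=0  r:2·1+0=>2  c:6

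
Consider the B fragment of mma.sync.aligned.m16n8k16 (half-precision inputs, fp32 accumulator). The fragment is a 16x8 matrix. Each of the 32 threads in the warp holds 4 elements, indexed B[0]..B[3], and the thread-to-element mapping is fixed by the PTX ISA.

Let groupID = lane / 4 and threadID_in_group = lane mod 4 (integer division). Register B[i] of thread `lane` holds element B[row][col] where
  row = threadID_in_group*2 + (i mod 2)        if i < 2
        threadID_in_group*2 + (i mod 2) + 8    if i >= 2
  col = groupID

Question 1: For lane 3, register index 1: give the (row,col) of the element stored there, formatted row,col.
lane 3: g=0 (3/4), t=3 (3%4)
i=1: r=3*2+1+0=7, c=g=0

7,0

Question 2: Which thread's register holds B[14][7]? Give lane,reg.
c=7→G=7  r=14→rhi=1,T=3,p=0
L=7*4+3=31  i=1*2+0=2

31,2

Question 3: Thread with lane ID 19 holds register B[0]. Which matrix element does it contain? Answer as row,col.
lane 19->19/4=4, 19 mod 4=3
i=0  r:2·3+0+0->6  c:4

6,4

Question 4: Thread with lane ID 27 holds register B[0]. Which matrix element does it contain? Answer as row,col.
lane 27: gid=6 (27/4), tid=3 (27%4)
i=0: r=3*2+0+0=6, c=gid=6

6,6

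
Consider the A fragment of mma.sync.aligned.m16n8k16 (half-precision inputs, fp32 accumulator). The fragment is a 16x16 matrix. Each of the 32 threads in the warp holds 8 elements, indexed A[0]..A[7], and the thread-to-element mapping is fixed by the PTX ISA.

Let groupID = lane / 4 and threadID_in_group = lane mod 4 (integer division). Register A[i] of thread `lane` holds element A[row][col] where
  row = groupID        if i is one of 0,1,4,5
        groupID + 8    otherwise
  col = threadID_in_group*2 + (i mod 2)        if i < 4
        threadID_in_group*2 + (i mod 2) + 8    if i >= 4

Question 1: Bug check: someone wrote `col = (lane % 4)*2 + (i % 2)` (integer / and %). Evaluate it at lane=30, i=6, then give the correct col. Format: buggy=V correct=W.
buggy=4 correct=12

`(lane % 4)*2 + (i % 2)`[30,6]->4
30: gid=7,tid=2
[6] (7+8,2*2+0+8) = (15,12)
col: 4 vs 12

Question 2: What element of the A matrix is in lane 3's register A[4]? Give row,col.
0,14

lane 3: G=0 (3/4), T=3 (3%4)
i=4: r=0+0=0, c=3*2+0+8=14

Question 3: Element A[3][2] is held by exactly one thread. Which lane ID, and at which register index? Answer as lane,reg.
13,0

r:3=>grp=3,rB=0  c:2=>cB=0,tig=1,lo=0
L=3*4+1=13  i=0*4+0*2+0=0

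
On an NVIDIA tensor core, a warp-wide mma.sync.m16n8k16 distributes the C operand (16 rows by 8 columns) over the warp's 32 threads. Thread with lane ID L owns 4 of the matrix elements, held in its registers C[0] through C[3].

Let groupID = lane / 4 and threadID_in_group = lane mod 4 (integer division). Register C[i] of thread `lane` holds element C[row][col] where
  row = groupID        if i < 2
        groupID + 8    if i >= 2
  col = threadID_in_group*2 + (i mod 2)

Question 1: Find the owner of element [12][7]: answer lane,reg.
r:12=>grp=4,rB=1  c:7=>tig=3,lo=1
L=4*4+3=19  i=1*2+1=3

19,3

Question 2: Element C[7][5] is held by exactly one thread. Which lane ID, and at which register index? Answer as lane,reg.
30,1

r: 7->gid=7,r8=0  c: 5->tid=2,i&1=1
L=7*4+2=30  i=0*2+1=1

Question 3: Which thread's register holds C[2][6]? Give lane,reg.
r=2⇒gr=2,Rb=0  c=6⇒th=3,odd=0
L=2*4+3=11  i=0*2+0=0

11,0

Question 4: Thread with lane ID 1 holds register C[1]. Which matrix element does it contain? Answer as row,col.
1: gr=0,th=1
[1] (0+0,1*2+1) = (0,3)

0,3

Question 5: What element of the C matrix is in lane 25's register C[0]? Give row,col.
lane 25->25/4=6, 25 mod 4=1
i=0  r:6+0->6  c:2·1+0->2

6,2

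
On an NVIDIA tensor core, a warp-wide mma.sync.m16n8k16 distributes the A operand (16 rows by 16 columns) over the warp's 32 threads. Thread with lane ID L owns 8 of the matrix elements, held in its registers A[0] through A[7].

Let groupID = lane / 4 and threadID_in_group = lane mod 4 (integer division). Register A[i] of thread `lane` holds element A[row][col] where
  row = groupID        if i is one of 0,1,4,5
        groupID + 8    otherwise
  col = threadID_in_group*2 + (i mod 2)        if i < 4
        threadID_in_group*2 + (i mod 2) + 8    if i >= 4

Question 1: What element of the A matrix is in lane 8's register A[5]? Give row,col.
lane 8->8/4=2, 8 mod 4=0
i=5  r:2+0->2  c:2·0+1+8->9

2,9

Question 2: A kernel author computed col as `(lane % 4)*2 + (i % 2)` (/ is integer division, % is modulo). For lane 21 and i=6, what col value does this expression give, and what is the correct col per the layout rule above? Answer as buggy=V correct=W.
`(lane % 4)*2 + (i % 2)`[21,6]→2
21: G=5,T=1
[6] (5+8,1*2+0+8) = (13,10)
col: 2 vs 10

buggy=2 correct=10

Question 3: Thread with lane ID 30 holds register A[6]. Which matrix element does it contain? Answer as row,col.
15,12

30: grp=7,tig=2
[6] (7+8,2*2+0+8) = (15,12)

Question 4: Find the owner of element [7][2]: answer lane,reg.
r:7=>grp=7,rB=0  c:2=>cB=0,tig=1,lo=0
L=7*4+1=29  i=0*4+0*2+0=0

29,0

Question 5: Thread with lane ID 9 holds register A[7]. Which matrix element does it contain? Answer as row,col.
lane 9: g=2 (9/4), t=1 (9%4)
i=7: r=2+8=10, c=1*2+1+8=11

10,11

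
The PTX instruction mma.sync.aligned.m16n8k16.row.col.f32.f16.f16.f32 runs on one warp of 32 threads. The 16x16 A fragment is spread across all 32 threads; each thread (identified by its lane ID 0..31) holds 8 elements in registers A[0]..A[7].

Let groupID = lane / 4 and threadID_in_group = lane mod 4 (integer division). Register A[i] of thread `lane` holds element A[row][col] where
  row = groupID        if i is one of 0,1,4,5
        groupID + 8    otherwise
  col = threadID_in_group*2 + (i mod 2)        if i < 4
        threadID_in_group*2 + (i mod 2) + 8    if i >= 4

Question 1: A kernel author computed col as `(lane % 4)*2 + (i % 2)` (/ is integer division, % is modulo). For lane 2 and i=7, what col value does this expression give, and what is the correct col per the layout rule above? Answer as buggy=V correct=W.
`(lane % 4)*2 + (i % 2)`[2,7]->5
lane 2: g=0 (2/4), t=2 (2%4)
i=7: r=0+8=8, c=2*2+1+8=13
col: 5 vs 13

buggy=5 correct=13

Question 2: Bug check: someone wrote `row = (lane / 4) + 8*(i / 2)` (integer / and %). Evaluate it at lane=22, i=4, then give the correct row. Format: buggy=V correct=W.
buggy=21 correct=5

`(lane / 4) + 8*(i / 2)`[22,4]⇒21
lane 22⇒22/4=5, 22 mod 4=2
i=4  r:5+0⇒5  c:2·2+0+8⇒12
row: 21 vs 5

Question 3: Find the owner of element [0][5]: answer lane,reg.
2,1

r=0→G=0,rhi=0  c=5→chi=0,T=2,p=1
L=0*4+2=2  i=0*4+0*2+1=1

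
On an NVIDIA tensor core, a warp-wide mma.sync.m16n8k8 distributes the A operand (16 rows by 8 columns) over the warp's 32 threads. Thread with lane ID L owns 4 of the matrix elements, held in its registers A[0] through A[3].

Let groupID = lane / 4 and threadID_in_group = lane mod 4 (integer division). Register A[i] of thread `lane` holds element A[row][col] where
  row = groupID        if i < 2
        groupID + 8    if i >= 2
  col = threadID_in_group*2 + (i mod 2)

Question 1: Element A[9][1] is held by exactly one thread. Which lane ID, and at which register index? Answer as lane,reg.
4,3

r=9⇒gr=1,Rb=1  c=1⇒th=0,odd=1
L=1*4+0=4  i=1*2+1=3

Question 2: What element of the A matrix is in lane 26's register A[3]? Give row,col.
lane 26→26/4=6, 26 mod 4=2
i=3  r:6+8→14  c:2·2+1→5

14,5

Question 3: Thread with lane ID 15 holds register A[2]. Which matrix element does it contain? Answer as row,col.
11,6

lane 15: gr=3 (15/4), th=3 (15%4)
i=2: r=3+8=11, c=3*2+0=6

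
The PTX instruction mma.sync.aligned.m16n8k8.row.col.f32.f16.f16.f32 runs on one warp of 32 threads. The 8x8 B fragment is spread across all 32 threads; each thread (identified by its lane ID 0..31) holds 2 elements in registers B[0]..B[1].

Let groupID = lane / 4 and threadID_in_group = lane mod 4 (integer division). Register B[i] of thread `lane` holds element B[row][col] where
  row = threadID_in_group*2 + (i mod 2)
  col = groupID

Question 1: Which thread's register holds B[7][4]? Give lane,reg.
c: 4->gid=4  r: 7->tid=3,i&1=1
L=4*4+3=19  i=1=1

19,1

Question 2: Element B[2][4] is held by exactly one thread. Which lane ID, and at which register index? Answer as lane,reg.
17,0

c: 4->gid=4  r: 2->tid=1,i&1=0
L=4*4+1=17  i=0=0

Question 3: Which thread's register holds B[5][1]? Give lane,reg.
c=1⇒gr=1  r=5⇒th=2,odd=1
L=1*4+2=6  i=1=1

6,1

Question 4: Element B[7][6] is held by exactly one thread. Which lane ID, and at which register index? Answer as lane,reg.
c=6⇒gr=6  r=7⇒th=3,odd=1
L=6*4+3=27  i=1=1

27,1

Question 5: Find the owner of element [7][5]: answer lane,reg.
23,1

c: 5->gid=5  r: 7->tid=3,i&1=1
L=5*4+3=23  i=1=1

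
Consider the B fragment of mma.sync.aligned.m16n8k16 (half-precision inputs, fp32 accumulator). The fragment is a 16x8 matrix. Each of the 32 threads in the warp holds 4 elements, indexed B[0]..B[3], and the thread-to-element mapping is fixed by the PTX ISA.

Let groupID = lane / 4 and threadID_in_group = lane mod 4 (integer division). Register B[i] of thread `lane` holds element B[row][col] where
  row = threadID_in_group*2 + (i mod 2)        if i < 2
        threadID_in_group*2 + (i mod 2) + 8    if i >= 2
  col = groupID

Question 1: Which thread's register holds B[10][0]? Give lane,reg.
1,2

c=0⇒gr=0  r=10⇒Rb=1,th=1,odd=0
L=0*4+1=1  i=1*2+0=2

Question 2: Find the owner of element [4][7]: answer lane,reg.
30,0

c: 7->gid=7  r: 4->r8=0,tid=2,i&1=0
L=7*4+2=30  i=0*2+0=0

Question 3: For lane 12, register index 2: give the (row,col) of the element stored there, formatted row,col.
8,3

L=12=>grp=12>>2=3, tig=12&3=0
[2]=>row 0·2+0+8=8  col grp=3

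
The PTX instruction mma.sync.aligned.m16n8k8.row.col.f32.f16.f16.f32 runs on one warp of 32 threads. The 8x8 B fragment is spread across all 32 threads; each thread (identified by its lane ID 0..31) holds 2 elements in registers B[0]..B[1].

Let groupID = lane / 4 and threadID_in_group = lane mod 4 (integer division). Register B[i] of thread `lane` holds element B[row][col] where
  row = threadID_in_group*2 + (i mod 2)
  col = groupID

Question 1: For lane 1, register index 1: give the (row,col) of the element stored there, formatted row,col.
3,0

lane 1->1/4=0, 1 mod 4=1
i=1  r:2·1+1->3  c:0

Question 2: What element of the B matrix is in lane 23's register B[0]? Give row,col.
23: G=5,T=3
[0] (3*2+0,5) = (6,5)

6,5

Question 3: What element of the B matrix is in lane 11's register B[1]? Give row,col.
7,2

11: G=2,T=3
[1] (3*2+1,2) = (7,2)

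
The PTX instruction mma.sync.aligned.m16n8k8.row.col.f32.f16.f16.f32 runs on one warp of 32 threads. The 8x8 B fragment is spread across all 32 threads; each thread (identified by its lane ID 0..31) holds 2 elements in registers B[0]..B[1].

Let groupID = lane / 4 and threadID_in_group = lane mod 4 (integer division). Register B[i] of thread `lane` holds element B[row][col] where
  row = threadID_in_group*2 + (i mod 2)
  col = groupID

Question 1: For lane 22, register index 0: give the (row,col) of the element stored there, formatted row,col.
lane 22→22/4=5, 22 mod 4=2
i=0  r:2·2+0→4  c:5

4,5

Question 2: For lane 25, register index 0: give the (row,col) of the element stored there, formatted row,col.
2,6

L=25->gid=25>>2=6, tid=25&3=1
[0]->row 1·2+0=2  col gid=6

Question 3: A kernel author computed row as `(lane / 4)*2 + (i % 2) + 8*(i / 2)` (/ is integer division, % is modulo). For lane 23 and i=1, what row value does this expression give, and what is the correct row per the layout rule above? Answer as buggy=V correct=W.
buggy=11 correct=7

`(lane / 4)*2 + (i % 2) + 8*(i / 2)`[23,1]⇒11
lane 23: gr=5 (23/4), th=3 (23%4)
i=1: r=3*2+1=7, c=gr=5
row: 11 vs 7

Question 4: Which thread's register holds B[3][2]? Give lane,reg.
9,1

c: 2->gid=2  r: 3->tid=1,i&1=1
L=2*4+1=9  i=1=1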